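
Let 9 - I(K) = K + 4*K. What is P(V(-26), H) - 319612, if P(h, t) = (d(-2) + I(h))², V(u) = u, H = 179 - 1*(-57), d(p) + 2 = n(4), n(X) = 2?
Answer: -300291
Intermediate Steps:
d(p) = 0 (d(p) = -2 + 2 = 0)
I(K) = 9 - 5*K (I(K) = 9 - (K + 4*K) = 9 - 5*K)
H = 236 (H = 179 + 57 = 236)
P(h, t) = (9 - 5*h)² (P(h, t) = (0 + (9 - 5*h))² = (9 - 5*h)²)
P(V(-26), H) - 319612 = (-9 + 5*(-26))² - 319612 = (-9 - 130)² - 319612 = (-139)² - 319612 = 19321 - 319612 = -300291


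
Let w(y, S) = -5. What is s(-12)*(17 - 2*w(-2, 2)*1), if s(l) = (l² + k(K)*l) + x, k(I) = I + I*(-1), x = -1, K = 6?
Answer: 3861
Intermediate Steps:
k(I) = 0 (k(I) = I - I = 0)
s(l) = -1 + l² (s(l) = (l² + 0*l) - 1 = (l² + 0) - 1 = l² - 1 = -1 + l²)
s(-12)*(17 - 2*w(-2, 2)*1) = (-1 + (-12)²)*(17 - 2*(-5)*1) = (-1 + 144)*(17 + 10*1) = 143*(17 + 10) = 143*27 = 3861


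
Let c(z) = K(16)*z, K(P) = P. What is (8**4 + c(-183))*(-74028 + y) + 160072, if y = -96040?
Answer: -198479352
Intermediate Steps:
c(z) = 16*z
(8**4 + c(-183))*(-74028 + y) + 160072 = (8**4 + 16*(-183))*(-74028 - 96040) + 160072 = (4096 - 2928)*(-170068) + 160072 = 1168*(-170068) + 160072 = -198639424 + 160072 = -198479352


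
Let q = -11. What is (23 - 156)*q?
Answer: 1463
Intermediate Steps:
(23 - 156)*q = (23 - 156)*(-11) = -133*(-11) = 1463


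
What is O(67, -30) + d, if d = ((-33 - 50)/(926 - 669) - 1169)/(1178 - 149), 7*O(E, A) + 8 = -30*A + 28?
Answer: 11485388/88151 ≈ 130.29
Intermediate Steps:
O(E, A) = 20/7 - 30*A/7 (O(E, A) = -8/7 + (-30*A + 28)/7 = -8/7 + (28 - 30*A)/7 = -8/7 + (4 - 30*A/7) = 20/7 - 30*A/7)
d = -100172/88151 (d = (-83/257 - 1169)/1029 = (-83*1/257 - 1169)*(1/1029) = (-83/257 - 1169)*(1/1029) = -300516/257*1/1029 = -100172/88151 ≈ -1.1364)
O(67, -30) + d = (20/7 - 30/7*(-30)) - 100172/88151 = (20/7 + 900/7) - 100172/88151 = 920/7 - 100172/88151 = 11485388/88151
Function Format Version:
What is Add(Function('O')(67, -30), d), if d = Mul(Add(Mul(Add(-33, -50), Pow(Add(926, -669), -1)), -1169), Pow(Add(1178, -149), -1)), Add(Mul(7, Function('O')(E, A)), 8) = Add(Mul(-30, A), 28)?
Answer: Rational(11485388, 88151) ≈ 130.29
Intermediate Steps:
Function('O')(E, A) = Add(Rational(20, 7), Mul(Rational(-30, 7), A)) (Function('O')(E, A) = Add(Rational(-8, 7), Mul(Rational(1, 7), Add(Mul(-30, A), 28))) = Add(Rational(-8, 7), Mul(Rational(1, 7), Add(28, Mul(-30, A)))) = Add(Rational(-8, 7), Add(4, Mul(Rational(-30, 7), A))) = Add(Rational(20, 7), Mul(Rational(-30, 7), A)))
d = Rational(-100172, 88151) (d = Mul(Add(Mul(-83, Pow(257, -1)), -1169), Pow(1029, -1)) = Mul(Add(Mul(-83, Rational(1, 257)), -1169), Rational(1, 1029)) = Mul(Add(Rational(-83, 257), -1169), Rational(1, 1029)) = Mul(Rational(-300516, 257), Rational(1, 1029)) = Rational(-100172, 88151) ≈ -1.1364)
Add(Function('O')(67, -30), d) = Add(Add(Rational(20, 7), Mul(Rational(-30, 7), -30)), Rational(-100172, 88151)) = Add(Add(Rational(20, 7), Rational(900, 7)), Rational(-100172, 88151)) = Add(Rational(920, 7), Rational(-100172, 88151)) = Rational(11485388, 88151)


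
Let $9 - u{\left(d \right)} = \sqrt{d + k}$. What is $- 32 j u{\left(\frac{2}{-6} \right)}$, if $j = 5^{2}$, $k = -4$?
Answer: $-7200 + \frac{800 i \sqrt{39}}{3} \approx -7200.0 + 1665.3 i$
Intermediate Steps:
$j = 25$
$u{\left(d \right)} = 9 - \sqrt{-4 + d}$ ($u{\left(d \right)} = 9 - \sqrt{d - 4} = 9 - \sqrt{-4 + d}$)
$- 32 j u{\left(\frac{2}{-6} \right)} = \left(-32\right) 25 \left(9 - \sqrt{-4 + \frac{2}{-6}}\right) = - 800 \left(9 - \sqrt{-4 + 2 \left(- \frac{1}{6}\right)}\right) = - 800 \left(9 - \sqrt{-4 - \frac{1}{3}}\right) = - 800 \left(9 - \sqrt{- \frac{13}{3}}\right) = - 800 \left(9 - \frac{i \sqrt{39}}{3}\right) = -7200 + \frac{800 i \sqrt{39}}{3}$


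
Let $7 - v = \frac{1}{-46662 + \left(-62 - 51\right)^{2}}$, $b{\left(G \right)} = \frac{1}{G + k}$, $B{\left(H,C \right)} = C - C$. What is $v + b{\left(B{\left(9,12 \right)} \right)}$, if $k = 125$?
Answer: $\frac{29690393}{4236625} \approx 7.008$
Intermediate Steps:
$B{\left(H,C \right)} = 0$
$b{\left(G \right)} = \frac{1}{125 + G}$ ($b{\left(G \right)} = \frac{1}{G + 125} = \frac{1}{125 + G}$)
$v = \frac{237252}{33893}$ ($v = 7 - \frac{1}{-46662 + \left(-62 - 51\right)^{2}} = 7 - \frac{1}{-46662 + \left(-113\right)^{2}} = 7 - \frac{1}{-46662 + 12769} = 7 - \frac{1}{-33893} = 7 - - \frac{1}{33893} = 7 + \frac{1}{33893} = \frac{237252}{33893} \approx 7.0$)
$v + b{\left(B{\left(9,12 \right)} \right)} = \frac{237252}{33893} + \frac{1}{125 + 0} = \frac{237252}{33893} + \frac{1}{125} = \frac{29690393}{4236625}$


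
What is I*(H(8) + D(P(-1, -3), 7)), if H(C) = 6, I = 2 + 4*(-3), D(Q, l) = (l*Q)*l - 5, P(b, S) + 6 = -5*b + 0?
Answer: 480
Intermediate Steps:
P(b, S) = -6 - 5*b (P(b, S) = -6 + (-5*b + 0) = -6 - 5*b)
D(Q, l) = -5 + Q*l**2 (D(Q, l) = (Q*l)*l - 5 = Q*l**2 - 5 = -5 + Q*l**2)
I = -10 (I = 2 - 12 = -10)
I*(H(8) + D(P(-1, -3), 7)) = -10*(6 + (-5 + (-6 - 5*(-1))*7**2)) = -10*(6 + (-5 + (-6 + 5)*49)) = -10*(6 + (-5 - 1*49)) = -10*(6 + (-5 - 49)) = -10*(6 - 54) = -10*(-48) = 480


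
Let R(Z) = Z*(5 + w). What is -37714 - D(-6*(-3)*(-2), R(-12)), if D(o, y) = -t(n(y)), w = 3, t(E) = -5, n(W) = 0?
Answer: -37719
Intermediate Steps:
R(Z) = 8*Z (R(Z) = Z*(5 + 3) = Z*8 = 8*Z)
D(o, y) = 5 (D(o, y) = -1*(-5) = 5)
-37714 - D(-6*(-3)*(-2), R(-12)) = -37714 - 1*5 = -37714 - 5 = -37719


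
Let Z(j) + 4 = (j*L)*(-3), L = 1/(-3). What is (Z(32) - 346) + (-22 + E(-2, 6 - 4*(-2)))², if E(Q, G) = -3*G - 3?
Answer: 4171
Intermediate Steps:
L = -⅓ (L = 1*(-⅓) = -⅓ ≈ -0.33333)
E(Q, G) = -3 - 3*G
Z(j) = -4 + j (Z(j) = -4 + (j*(-⅓))*(-3) = -4 - j/3*(-3) = -4 + j)
(Z(32) - 346) + (-22 + E(-2, 6 - 4*(-2)))² = ((-4 + 32) - 346) + (-22 + (-3 - 3*(6 - 4*(-2))))² = (28 - 346) + (-22 + (-3 - 3*(6 + 8)))² = -318 + (-22 + (-3 - 3*14))² = -318 + (-22 + (-3 - 42))² = -318 + (-22 - 45)² = -318 + (-67)² = -318 + 4489 = 4171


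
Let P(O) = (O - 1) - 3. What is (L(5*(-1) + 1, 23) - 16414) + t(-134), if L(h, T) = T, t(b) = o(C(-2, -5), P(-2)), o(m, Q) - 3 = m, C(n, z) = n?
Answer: -16390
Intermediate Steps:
P(O) = -4 + O (P(O) = (-1 + O) - 3 = -4 + O)
o(m, Q) = 3 + m
t(b) = 1 (t(b) = 3 - 2 = 1)
(L(5*(-1) + 1, 23) - 16414) + t(-134) = (23 - 16414) + 1 = -16391 + 1 = -16390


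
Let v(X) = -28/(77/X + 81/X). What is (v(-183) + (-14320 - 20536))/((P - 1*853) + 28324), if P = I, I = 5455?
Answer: -1375531/1300577 ≈ -1.0576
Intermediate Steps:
v(X) = -14*X/79 (v(X) = -28*X/158 = -14*X/79)
P = 5455
(v(-183) + (-14320 - 20536))/((P - 1*853) + 28324) = (-14/79*(-183) + (-14320 - 20536))/((5455 - 1*853) + 28324) = (2562/79 - 34856)/((5455 - 853) + 28324) = -2751062/(79*(4602 + 28324)) = -2751062/79/32926 = -2751062/79*1/32926 = -1375531/1300577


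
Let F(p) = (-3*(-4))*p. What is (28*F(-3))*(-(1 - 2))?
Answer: -1008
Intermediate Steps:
F(p) = 12*p
(28*F(-3))*(-(1 - 2)) = (28*(12*(-3)))*(-(1 - 2)) = (28*(-36))*(-1*(-1)) = -1008*1 = -1008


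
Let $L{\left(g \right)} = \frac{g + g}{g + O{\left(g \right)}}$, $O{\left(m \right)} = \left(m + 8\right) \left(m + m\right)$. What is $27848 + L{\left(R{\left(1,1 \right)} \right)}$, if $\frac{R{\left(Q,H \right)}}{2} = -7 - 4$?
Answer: $\frac{751894}{27} \approx 27848.0$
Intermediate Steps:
$R{\left(Q,H \right)} = -22$ ($R{\left(Q,H \right)} = 2 \left(-7 - 4\right) = 2 \left(-11\right) = -22$)
$O{\left(m \right)} = 2 m \left(8 + m\right)$ ($O{\left(m \right)} = \left(8 + m\right) 2 m = 2 m \left(8 + m\right)$)
$L{\left(g \right)} = \frac{2 g}{g + 2 g \left(8 + g\right)}$ ($L{\left(g \right)} = \frac{g + g}{g + 2 g \left(8 + g\right)} = \frac{2 g}{g + 2 g \left(8 + g\right)}$)
$27848 + L{\left(R{\left(1,1 \right)} \right)} = 27848 + \frac{2}{17 + 2 \left(-22\right)} = 27848 + \frac{2}{17 - 44} = 27848 + \frac{2}{-27} = 27848 + 2 \left(- \frac{1}{27}\right) = 27848 - \frac{2}{27} = \frac{751894}{27}$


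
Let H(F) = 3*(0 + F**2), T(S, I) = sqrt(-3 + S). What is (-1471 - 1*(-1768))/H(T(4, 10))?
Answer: 99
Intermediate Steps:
H(F) = 3*F**2
(-1471 - 1*(-1768))/H(T(4, 10)) = (-1471 - 1*(-1768))/((3*(sqrt(-3 + 4))**2)) = (-1471 + 1768)/((3*(sqrt(1))**2)) = 297/((3*1**2)) = 297/((3*1)) = 297/3 = 297*(1/3) = 99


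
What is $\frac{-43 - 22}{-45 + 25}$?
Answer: $\frac{13}{4} \approx 3.25$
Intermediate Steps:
$\frac{-43 - 22}{-45 + 25} = \frac{1}{-20} \left(-65\right) = \left(- \frac{1}{20}\right) \left(-65\right) = \frac{13}{4}$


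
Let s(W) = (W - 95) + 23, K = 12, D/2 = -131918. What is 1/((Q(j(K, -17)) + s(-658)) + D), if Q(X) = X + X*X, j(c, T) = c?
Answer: -1/264410 ≈ -3.7820e-6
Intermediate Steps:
D = -263836 (D = 2*(-131918) = -263836)
s(W) = -72 + W (s(W) = (-95 + W) + 23 = -72 + W)
Q(X) = X + X**2
1/((Q(j(K, -17)) + s(-658)) + D) = 1/((12*(1 + 12) + (-72 - 658)) - 263836) = 1/((12*13 - 730) - 263836) = 1/((156 - 730) - 263836) = 1/(-574 - 263836) = 1/(-264410) = -1/264410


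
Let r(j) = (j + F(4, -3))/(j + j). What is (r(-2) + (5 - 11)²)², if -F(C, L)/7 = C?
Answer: 7569/4 ≈ 1892.3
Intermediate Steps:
F(C, L) = -7*C
r(j) = (-28 + j)/(2*j) (r(j) = (j - 7*4)/(j + j) = (j - 28)/((2*j)) = (-28 + j)*(1/(2*j)) = (-28 + j)/(2*j))
(r(-2) + (5 - 11)²)² = ((½)*(-28 - 2)/(-2) + (5 - 11)²)² = ((½)*(-½)*(-30) + (-6)²)² = (15/2 + 36)² = (87/2)² = 7569/4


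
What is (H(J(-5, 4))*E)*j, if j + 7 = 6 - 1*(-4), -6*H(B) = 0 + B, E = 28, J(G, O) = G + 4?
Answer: 14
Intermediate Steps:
J(G, O) = 4 + G
H(B) = -B/6 (H(B) = -(0 + B)/6 = -B/6)
j = 3 (j = -7 + (6 - 1*(-4)) = -7 + (6 + 4) = -7 + 10 = 3)
(H(J(-5, 4))*E)*j = (-(4 - 5)/6*28)*3 = (-⅙*(-1)*28)*3 = ((⅙)*28)*3 = (14/3)*3 = 14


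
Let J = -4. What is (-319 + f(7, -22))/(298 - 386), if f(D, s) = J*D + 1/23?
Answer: 1995/506 ≈ 3.9427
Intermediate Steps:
f(D, s) = 1/23 - 4*D (f(D, s) = -4*D + 1/23 = 1/23 - 4*D)
(-319 + f(7, -22))/(298 - 386) = (-319 + (1/23 - 4*7))/(298 - 386) = (-319 + (1/23 - 28))/(-88) = (-319 - 643/23)*(-1/88) = -7980/23*(-1/88) = 1995/506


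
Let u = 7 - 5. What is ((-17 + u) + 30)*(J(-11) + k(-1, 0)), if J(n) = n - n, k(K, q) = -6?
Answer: -90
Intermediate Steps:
u = 2
J(n) = 0
((-17 + u) + 30)*(J(-11) + k(-1, 0)) = ((-17 + 2) + 30)*(0 - 6) = (-15 + 30)*(-6) = 15*(-6) = -90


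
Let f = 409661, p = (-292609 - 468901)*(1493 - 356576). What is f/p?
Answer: 409661/270399255330 ≈ 1.5150e-6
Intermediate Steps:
p = 270399255330 (p = -761510*(-355083) = 270399255330)
f/p = 409661/270399255330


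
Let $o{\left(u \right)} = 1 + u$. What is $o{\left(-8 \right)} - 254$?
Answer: $-261$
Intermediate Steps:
$o{\left(-8 \right)} - 254 = \left(1 - 8\right) - 254 = -7 - 254 = -261$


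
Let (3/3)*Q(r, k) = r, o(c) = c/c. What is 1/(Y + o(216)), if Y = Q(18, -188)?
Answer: 1/19 ≈ 0.052632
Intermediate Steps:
o(c) = 1
Q(r, k) = r
Y = 18
1/(Y + o(216)) = 1/(18 + 1) = 1/19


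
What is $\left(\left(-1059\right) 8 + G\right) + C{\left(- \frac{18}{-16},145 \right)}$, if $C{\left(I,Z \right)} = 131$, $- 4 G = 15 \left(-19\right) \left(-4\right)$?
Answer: $-8626$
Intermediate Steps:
$G = -285$ ($G = - \frac{15 \left(-19\right) \left(-4\right)}{4} = - \frac{\left(-285\right) \left(-4\right)}{4} = \left(- \frac{1}{4}\right) 1140 = -285$)
$\left(\left(-1059\right) 8 + G\right) + C{\left(- \frac{18}{-16},145 \right)} = \left(\left(-1059\right) 8 - 285\right) + 131 = \left(-8472 - 285\right) + 131 = -8757 + 131 = -8626$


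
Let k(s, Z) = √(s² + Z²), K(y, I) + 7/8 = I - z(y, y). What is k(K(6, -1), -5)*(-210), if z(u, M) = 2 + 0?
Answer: -105*√2561/4 ≈ -1328.4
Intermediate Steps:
z(u, M) = 2
K(y, I) = -23/8 + I (K(y, I) = -7/8 + (I - 1*2) = -7/8 + (I - 2) = -7/8 + (-2 + I) = -23/8 + I)
k(s, Z) = √(Z² + s²)
k(K(6, -1), -5)*(-210) = √((-5)² + (-23/8 - 1)²)*(-210) = √(25 + (-31/8)²)*(-210) = √(25 + 961/64)*(-210) = √(2561/64)*(-210) = (√2561/8)*(-210) = -105*√2561/4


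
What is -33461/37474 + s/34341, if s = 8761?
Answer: -820774487/1286894634 ≈ -0.63779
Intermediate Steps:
-33461/37474 + s/34341 = -33461/37474 + 8761/34341 = -820774487/1286894634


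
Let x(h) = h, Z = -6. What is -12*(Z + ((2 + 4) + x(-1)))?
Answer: 12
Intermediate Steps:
-12*(Z + ((2 + 4) + x(-1))) = -12*(-6 + ((2 + 4) - 1)) = -12*(-6 + (6 - 1)) = -12*(-6 + 5) = -12*(-1) = 12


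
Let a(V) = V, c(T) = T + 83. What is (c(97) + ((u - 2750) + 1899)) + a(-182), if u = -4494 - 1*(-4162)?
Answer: -1185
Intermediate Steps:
c(T) = 83 + T
u = -332 (u = -4494 + 4162 = -332)
(c(97) + ((u - 2750) + 1899)) + a(-182) = ((83 + 97) + ((-332 - 2750) + 1899)) - 182 = (180 + (-3082 + 1899)) - 182 = (180 - 1183) - 182 = -1003 - 182 = -1185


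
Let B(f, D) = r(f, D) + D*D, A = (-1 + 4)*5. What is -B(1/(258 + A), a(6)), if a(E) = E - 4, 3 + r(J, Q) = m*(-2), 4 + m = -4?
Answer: -17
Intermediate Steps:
m = -8 (m = -4 - 4 = -8)
r(J, Q) = 13 (r(J, Q) = -3 - 8*(-2) = -3 + 16 = 13)
a(E) = -4 + E
A = 15 (A = 3*5 = 15)
B(f, D) = 13 + D² (B(f, D) = 13 + D*D = 13 + D²)
-B(1/(258 + A), a(6)) = -(13 + (-4 + 6)²) = -(13 + 2²) = -(13 + 4) = -1*17 = -17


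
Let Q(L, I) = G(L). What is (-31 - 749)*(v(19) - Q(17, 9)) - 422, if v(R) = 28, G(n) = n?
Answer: -9002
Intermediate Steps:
Q(L, I) = L
(-31 - 749)*(v(19) - Q(17, 9)) - 422 = (-31 - 749)*(28 - 1*17) - 422 = -780*(28 - 17) - 422 = -780*11 - 422 = -8580 - 422 = -9002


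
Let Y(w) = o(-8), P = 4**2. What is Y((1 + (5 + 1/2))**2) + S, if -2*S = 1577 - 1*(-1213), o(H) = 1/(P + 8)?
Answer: -33479/24 ≈ -1395.0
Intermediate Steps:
P = 16
o(H) = 1/24 (o(H) = 1/(16 + 8) = 1/24)
Y(w) = 1/24
S = -1395 (S = -(1577 - 1*(-1213))/2 = -(1577 + 1213)/2 = -1/2*2790 = -1395)
Y((1 + (5 + 1/2))**2) + S = 1/24 - 1395 = -33479/24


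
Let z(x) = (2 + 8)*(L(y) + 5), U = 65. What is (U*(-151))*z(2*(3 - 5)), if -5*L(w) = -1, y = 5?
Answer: -510380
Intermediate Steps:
L(w) = ⅕ (L(w) = -⅕*(-1) = ⅕)
z(x) = 52 (z(x) = (2 + 8)*(⅕ + 5) = 10*(26/5) = 52)
(U*(-151))*z(2*(3 - 5)) = (65*(-151))*52 = -9815*52 = -510380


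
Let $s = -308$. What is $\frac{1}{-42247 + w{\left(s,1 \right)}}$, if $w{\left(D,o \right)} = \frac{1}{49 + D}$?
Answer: $- \frac{259}{10941974} \approx -2.367 \cdot 10^{-5}$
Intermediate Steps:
$\frac{1}{-42247 + w{\left(s,1 \right)}} = \frac{1}{-42247 + \frac{1}{49 - 308}} = \frac{1}{-42247 + \frac{1}{-259}} = \frac{1}{-42247 - \frac{1}{259}} = \frac{1}{- \frac{10941974}{259}} = - \frac{259}{10941974}$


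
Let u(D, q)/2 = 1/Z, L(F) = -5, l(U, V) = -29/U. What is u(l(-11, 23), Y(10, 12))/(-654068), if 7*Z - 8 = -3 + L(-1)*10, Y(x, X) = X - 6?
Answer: 7/14716530 ≈ 4.7566e-7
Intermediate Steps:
Y(x, X) = -6 + X
Z = -45/7 (Z = 8/7 + (-3 - 5*10)/7 = 8/7 + (-3 - 50)/7 = 8/7 + (⅐)*(-53) = 8/7 - 53/7 = -45/7 ≈ -6.4286)
u(D, q) = -14/45 (u(D, q) = 2/(-45/7) = 2*(-7/45) = -14/45)
u(l(-11, 23), Y(10, 12))/(-654068) = -14/45/(-654068) = -14/45*(-1/654068) = 7/14716530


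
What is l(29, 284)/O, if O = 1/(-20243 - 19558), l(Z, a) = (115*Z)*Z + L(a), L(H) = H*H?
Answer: -7059543171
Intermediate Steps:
L(H) = H²
l(Z, a) = a² + 115*Z² (l(Z, a) = (115*Z)*Z + a² = 115*Z² + a² = a² + 115*Z²)
O = -1/39801 (O = 1/(-39801) = -1/39801 ≈ -2.5125e-5)
l(29, 284)/O = (284² + 115*29²)/(-1/39801) = (80656 + 115*841)*(-39801) = (80656 + 96715)*(-39801) = 177371*(-39801) = -7059543171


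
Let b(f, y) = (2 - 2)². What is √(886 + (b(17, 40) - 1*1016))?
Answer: I*√130 ≈ 11.402*I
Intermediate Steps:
b(f, y) = 0 (b(f, y) = 0² = 0)
√(886 + (b(17, 40) - 1*1016)) = √(886 + (0 - 1*1016)) = √(886 + (0 - 1016)) = √(886 - 1016) = √(-130) = I*√130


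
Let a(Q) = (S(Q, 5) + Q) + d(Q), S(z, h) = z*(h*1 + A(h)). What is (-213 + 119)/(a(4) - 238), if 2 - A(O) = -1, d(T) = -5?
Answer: 94/207 ≈ 0.45411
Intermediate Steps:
A(O) = 3 (A(O) = 2 - 1*(-1) = 2 + 1 = 3)
S(z, h) = z*(3 + h) (S(z, h) = z*(h*1 + 3) = z*(h + 3) = z*(3 + h))
a(Q) = -5 + 9*Q (a(Q) = (Q*(3 + 5) + Q) - 5 = (Q*8 + Q) - 5 = (8*Q + Q) - 5 = 9*Q - 5 = -5 + 9*Q)
(-213 + 119)/(a(4) - 238) = (-213 + 119)/((-5 + 9*4) - 238) = -94/((-5 + 36) - 238) = -94/(31 - 238) = -94/(-207) = -94*(-1/207) = 94/207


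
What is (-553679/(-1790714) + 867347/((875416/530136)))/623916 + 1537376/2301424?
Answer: 500976530574743058773/331800954070155117624 ≈ 1.5099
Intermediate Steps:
(-553679/(-1790714) + 867347/((875416/530136)))/623916 + 1537376/2301424 = (-553679*(-1/1790714) + 867347/((875416*(1/530136))))*(1/623916) + 1537376*(1/2301424) = (553679/1790714 + 867347/(109427/66267))*(1/623916) + 96086/143839 = (553679/1790714 + 867347*(66267/109427))*(1/623916) + 96086/143839 = (553679/1790714 + 57476483649/109427)*(1/623916) + 96086/143839 = (102924004528467319/195952460878)*(1/623916) + 96086/143839 = 1941962349593723/2306752369455816 + 96086/143839 = 500976530574743058773/331800954070155117624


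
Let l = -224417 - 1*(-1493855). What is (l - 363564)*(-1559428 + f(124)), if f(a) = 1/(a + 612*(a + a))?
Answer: -107290409021015463/75950 ≈ -1.4126e+12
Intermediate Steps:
f(a) = 1/(1225*a) (f(a) = 1/(a + 612*(2*a)) = 1/(a + 1224*a) = 1/(1225*a))
l = 1269438 (l = -224417 + 1493855 = 1269438)
(l - 363564)*(-1559428 + f(124)) = (1269438 - 363564)*(-1559428 + (1/1225)/124) = 905874*(-1559428 + (1/1225)*(1/124)) = 905874*(-1559428 + 1/151900) = 905874*(-236877113199/151900) = -107290409021015463/75950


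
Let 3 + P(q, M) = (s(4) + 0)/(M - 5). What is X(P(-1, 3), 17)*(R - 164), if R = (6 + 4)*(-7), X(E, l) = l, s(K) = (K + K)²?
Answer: -3978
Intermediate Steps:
s(K) = 4*K² (s(K) = (2*K)² = 4*K²)
P(q, M) = -3 + 64/(-5 + M) (P(q, M) = -3 + (4*4² + 0)/(M - 5) = -3 + (4*16 + 0)/(-5 + M) = -3 + (64 + 0)/(-5 + M) = -3 + 64/(-5 + M))
R = -70 (R = 10*(-7) = -70)
X(P(-1, 3), 17)*(R - 164) = 17*(-70 - 164) = 17*(-234) = -3978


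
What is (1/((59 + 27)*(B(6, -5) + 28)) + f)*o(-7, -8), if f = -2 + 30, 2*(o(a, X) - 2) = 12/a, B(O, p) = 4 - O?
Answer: 125218/3913 ≈ 32.000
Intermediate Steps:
o(a, X) = 2 + 6/a (o(a, X) = 2 + (12/a)/2 = 2 + 6/a)
f = 28
(1/((59 + 27)*(B(6, -5) + 28)) + f)*o(-7, -8) = (1/((59 + 27)*((4 - 1*6) + 28)) + 28)*(2 + 6/(-7)) = (1/(86*((4 - 6) + 28)) + 28)*(2 + 6*(-⅐)) = (1/(86*(-2 + 28)) + 28)*(2 - 6/7) = (1/(86*26) + 28)*(8/7) = (1/2236 + 28)*(8/7) = (62609/2236)*(8/7) = 125218/3913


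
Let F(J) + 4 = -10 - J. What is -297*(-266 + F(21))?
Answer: 89397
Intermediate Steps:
F(J) = -14 - J (F(J) = -4 + (-10 - J) = -14 - J)
-297*(-266 + F(21)) = -297*(-266 + (-14 - 1*21)) = -297*(-266 + (-14 - 21)) = -297*(-266 - 35) = -297*(-301) = 89397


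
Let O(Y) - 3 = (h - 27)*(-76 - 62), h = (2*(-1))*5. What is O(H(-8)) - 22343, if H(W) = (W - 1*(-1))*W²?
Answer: -17234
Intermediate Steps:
h = -10 (h = -2*5 = -10)
H(W) = W²*(1 + W) (H(W) = (W + 1)*W² = (1 + W)*W² = W²*(1 + W))
O(Y) = 5109 (O(Y) = 3 + (-10 - 27)*(-76 - 62) = 3 - 37*(-138) = 3 + 5106 = 5109)
O(H(-8)) - 22343 = 5109 - 22343 = -17234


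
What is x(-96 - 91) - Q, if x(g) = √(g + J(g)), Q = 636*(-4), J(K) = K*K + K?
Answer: 2544 + √34595 ≈ 2730.0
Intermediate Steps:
J(K) = K + K² (J(K) = K² + K = K + K²)
Q = -2544
x(g) = √(g + g*(1 + g))
x(-96 - 91) - Q = √((-96 - 91)*(2 + (-96 - 91))) - 1*(-2544) = √(-187*(2 - 187)) + 2544 = √(-187*(-185)) + 2544 = √34595 + 2544 = 2544 + √34595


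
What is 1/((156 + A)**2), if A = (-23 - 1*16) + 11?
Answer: 1/16384 ≈ 6.1035e-5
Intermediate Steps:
A = -28 (A = (-23 - 16) + 11 = -39 + 11 = -28)
1/((156 + A)**2) = 1/((156 - 28)**2) = 1/(128**2) = 1/16384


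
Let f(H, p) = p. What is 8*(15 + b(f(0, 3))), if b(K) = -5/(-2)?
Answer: 140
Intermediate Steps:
b(K) = 5/2 (b(K) = -5*(-1/2) = 5/2)
8*(15 + b(f(0, 3))) = 8*(15 + 5/2) = 8*(35/2) = 140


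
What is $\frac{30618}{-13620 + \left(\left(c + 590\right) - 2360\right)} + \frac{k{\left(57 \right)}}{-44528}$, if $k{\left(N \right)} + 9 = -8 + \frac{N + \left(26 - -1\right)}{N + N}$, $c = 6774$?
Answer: $- \frac{1079214393}{303725488} \approx -3.5533$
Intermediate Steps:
$k{\left(N \right)} = -17 + \frac{27 + N}{2 N}$ ($k{\left(N \right)} = -9 - \left(8 - \frac{N + \left(26 - -1\right)}{N + N}\right) = -9 - \left(8 - \frac{N + \left(26 + 1\right)}{2 N}\right) = -9 + \left(-8 + \left(N + 27\right) \frac{1}{2 N}\right) = -9 + \left(-8 + \left(27 + N\right) \frac{1}{2 N}\right) = -9 - \left(8 - \frac{27 + N}{2 N}\right) = -17 + \frac{27 + N}{2 N}$)
$\frac{30618}{-13620 + \left(\left(c + 590\right) - 2360\right)} + \frac{k{\left(57 \right)}}{-44528} = \frac{30618}{-13620 + \left(\left(6774 + 590\right) - 2360\right)} + \frac{\frac{3}{2} \cdot \frac{1}{57} \left(9 - 627\right)}{-44528} = \frac{30618}{-13620 + \left(7364 - 2360\right)} + \frac{3}{2} \cdot \frac{1}{57} \left(9 - 627\right) \left(- \frac{1}{44528}\right) = \frac{30618}{-13620 + 5004} + \frac{3}{2} \cdot \frac{1}{57} \left(-618\right) \left(- \frac{1}{44528}\right) = \frac{30618}{-8616} - - \frac{309}{846032} = 30618 \left(- \frac{1}{8616}\right) + \frac{309}{846032} = - \frac{5103}{1436} + \frac{309}{846032} = - \frac{1079214393}{303725488}$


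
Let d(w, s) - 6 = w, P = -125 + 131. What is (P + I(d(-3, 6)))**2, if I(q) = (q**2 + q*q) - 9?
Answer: 225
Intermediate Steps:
P = 6
d(w, s) = 6 + w
I(q) = -9 + 2*q**2 (I(q) = (q**2 + q**2) - 9 = 2*q**2 - 9 = -9 + 2*q**2)
(P + I(d(-3, 6)))**2 = (6 + (-9 + 2*(6 - 3)**2))**2 = (6 + (-9 + 2*3**2))**2 = (6 + (-9 + 2*9))**2 = (6 + (-9 + 18))**2 = (6 + 9)**2 = 15**2 = 225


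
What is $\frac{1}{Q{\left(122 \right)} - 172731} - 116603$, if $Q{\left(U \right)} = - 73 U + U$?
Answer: $- \frac{21165193546}{181515} \approx -1.166 \cdot 10^{5}$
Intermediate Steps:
$Q{\left(U \right)} = - 72 U$
$\frac{1}{Q{\left(122 \right)} - 172731} - 116603 = \frac{1}{\left(-72\right) 122 - 172731} - 116603 = \frac{1}{-8784 - 172731} - 116603 = \frac{1}{-181515} - 116603 = - \frac{1}{181515} - 116603 = - \frac{21165193546}{181515}$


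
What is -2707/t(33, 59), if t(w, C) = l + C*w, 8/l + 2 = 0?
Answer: -2707/1943 ≈ -1.3932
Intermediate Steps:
l = -4 (l = 8/(-2 + 0) = 8/(-2) = 8*(-½) = -4)
t(w, C) = -4 + C*w
-2707/t(33, 59) = -2707/(-4 + 59*33) = -2707/(-4 + 1947) = -2707/1943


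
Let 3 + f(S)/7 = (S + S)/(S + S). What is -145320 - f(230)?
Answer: -145306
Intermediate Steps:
f(S) = -14 (f(S) = -21 + 7*((S + S)/(S + S)) = -21 + 7*((2*S)/((2*S))) = -21 + 7*((2*S)*(1/(2*S))) = -21 + 7*1 = -21 + 7 = -14)
-145320 - f(230) = -145320 - 1*(-14) = -145320 + 14 = -145306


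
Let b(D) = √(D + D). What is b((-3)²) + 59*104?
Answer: 6136 + 3*√2 ≈ 6140.2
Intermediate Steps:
b(D) = √2*√D (b(D) = √(2*D) = √2*√D)
b((-3)²) + 59*104 = √2*√((-3)²) + 59*104 = √2*√9 + 6136 = √2*3 + 6136 = 3*√2 + 6136 = 6136 + 3*√2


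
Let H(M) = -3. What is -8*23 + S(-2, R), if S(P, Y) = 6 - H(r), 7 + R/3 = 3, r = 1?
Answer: -175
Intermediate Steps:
R = -12 (R = -21 + 3*3 = -21 + 9 = -12)
S(P, Y) = 9 (S(P, Y) = 6 - 1*(-3) = 6 + 3 = 9)
-8*23 + S(-2, R) = -8*23 + 9 = -184 + 9 = -175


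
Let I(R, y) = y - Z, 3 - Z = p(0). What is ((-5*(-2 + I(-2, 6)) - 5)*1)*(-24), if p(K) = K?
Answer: 240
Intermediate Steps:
Z = 3 (Z = 3 - 1*0 = 3 + 0 = 3)
I(R, y) = -3 + y (I(R, y) = y - 1*3 = y - 3 = -3 + y)
((-5*(-2 + I(-2, 6)) - 5)*1)*(-24) = ((-5*(-2 + (-3 + 6)) - 5)*1)*(-24) = ((-5*(-2 + 3) - 5)*1)*(-24) = ((-5*1 - 5)*1)*(-24) = ((-5 - 5)*1)*(-24) = -10*1*(-24) = -10*(-24) = 240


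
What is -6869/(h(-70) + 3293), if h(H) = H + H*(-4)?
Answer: -6869/3503 ≈ -1.9609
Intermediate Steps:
h(H) = -3*H (h(H) = H - 4*H = -3*H)
-6869/(h(-70) + 3293) = -6869/(-3*(-70) + 3293) = -6869/(210 + 3293) = -6869/3503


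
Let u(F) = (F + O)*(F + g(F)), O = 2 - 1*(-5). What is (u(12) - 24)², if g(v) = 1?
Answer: 49729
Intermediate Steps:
O = 7 (O = 2 + 5 = 7)
u(F) = (1 + F)*(7 + F) (u(F) = (F + 7)*(F + 1) = (7 + F)*(1 + F) = (1 + F)*(7 + F))
(u(12) - 24)² = ((7 + 12² + 8*12) - 24)² = ((7 + 144 + 96) - 24)² = (247 - 24)² = 223² = 49729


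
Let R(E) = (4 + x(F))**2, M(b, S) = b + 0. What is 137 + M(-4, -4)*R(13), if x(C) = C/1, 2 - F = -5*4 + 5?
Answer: -1627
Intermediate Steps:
F = 17 (F = 2 - (-5*4 + 5) = 2 - (-20 + 5) = 2 - 1*(-15) = 2 + 15 = 17)
x(C) = C (x(C) = C*1 = C)
M(b, S) = b
R(E) = 441 (R(E) = (4 + 17)**2 = 21**2 = 441)
137 + M(-4, -4)*R(13) = 137 - 4*441 = 137 - 1764 = -1627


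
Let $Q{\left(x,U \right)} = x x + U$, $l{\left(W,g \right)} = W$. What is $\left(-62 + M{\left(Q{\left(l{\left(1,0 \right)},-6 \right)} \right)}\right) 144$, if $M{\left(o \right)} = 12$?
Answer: $-7200$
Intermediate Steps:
$Q{\left(x,U \right)} = U + x^{2}$ ($Q{\left(x,U \right)} = x^{2} + U = U + x^{2}$)
$\left(-62 + M{\left(Q{\left(l{\left(1,0 \right)},-6 \right)} \right)}\right) 144 = \left(-62 + 12\right) 144 = \left(-50\right) 144 = -7200$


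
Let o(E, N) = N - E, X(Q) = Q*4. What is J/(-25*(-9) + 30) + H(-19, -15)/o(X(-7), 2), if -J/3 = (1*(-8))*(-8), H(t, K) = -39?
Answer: -349/170 ≈ -2.0529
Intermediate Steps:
X(Q) = 4*Q
J = -192 (J = -3*1*(-8)*(-8) = -(-24)*(-8) = -3*64 = -192)
J/(-25*(-9) + 30) + H(-19, -15)/o(X(-7), 2) = -192/(-25*(-9) + 30) - 39/(2 - 4*(-7)) = -192/(225 + 30) - 39/(2 - 1*(-28)) = -192/255 - 39/(2 + 28) = -192*1/255 - 39/30 = -64/85 - 39*1/30 = -64/85 - 13/10 = -349/170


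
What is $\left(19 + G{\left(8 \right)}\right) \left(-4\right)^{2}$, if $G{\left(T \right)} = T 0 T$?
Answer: $304$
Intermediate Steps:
$G{\left(T \right)} = 0$ ($G{\left(T \right)} = 0 T = 0$)
$\left(19 + G{\left(8 \right)}\right) \left(-4\right)^{2} = \left(19 + 0\right) \left(-4\right)^{2} = 19 \cdot 16 = 304$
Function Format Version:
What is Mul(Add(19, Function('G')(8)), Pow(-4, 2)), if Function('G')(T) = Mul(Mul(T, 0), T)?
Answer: 304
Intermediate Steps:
Function('G')(T) = 0 (Function('G')(T) = Mul(0, T) = 0)
Mul(Add(19, Function('G')(8)), Pow(-4, 2)) = Mul(Add(19, 0), Pow(-4, 2)) = Mul(19, 16) = 304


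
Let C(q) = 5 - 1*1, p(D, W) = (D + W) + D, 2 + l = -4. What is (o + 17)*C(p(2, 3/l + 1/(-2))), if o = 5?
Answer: 88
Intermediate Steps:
l = -6 (l = -2 - 4 = -6)
p(D, W) = W + 2*D
C(q) = 4 (C(q) = 5 - 1 = 4)
(o + 17)*C(p(2, 3/l + 1/(-2))) = (5 + 17)*4 = 22*4 = 88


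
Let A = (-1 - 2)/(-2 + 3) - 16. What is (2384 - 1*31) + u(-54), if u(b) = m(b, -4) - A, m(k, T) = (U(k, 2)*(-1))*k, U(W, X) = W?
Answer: -544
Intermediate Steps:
m(k, T) = -k² (m(k, T) = (k*(-1))*k = (-k)*k = -k²)
A = -19 (A = -3/1 - 16 = -3*1 - 16 = -3 - 16 = -19)
u(b) = 19 - b² (u(b) = -b² - 1*(-19) = -b² + 19 = 19 - b²)
(2384 - 1*31) + u(-54) = (2384 - 1*31) + (19 - 1*(-54)²) = (2384 - 31) + (19 - 1*2916) = 2353 + (19 - 2916) = 2353 - 2897 = -544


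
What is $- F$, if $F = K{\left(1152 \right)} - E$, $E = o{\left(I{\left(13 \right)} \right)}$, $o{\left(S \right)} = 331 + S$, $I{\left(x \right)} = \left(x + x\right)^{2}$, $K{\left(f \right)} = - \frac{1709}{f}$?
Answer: $\frac{1161773}{1152} \approx 1008.5$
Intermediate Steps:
$I{\left(x \right)} = 4 x^{2}$ ($I{\left(x \right)} = \left(2 x\right)^{2} = 4 x^{2}$)
$E = 1007$ ($E = 331 + 4 \cdot 13^{2} = 331 + 4 \cdot 169 = 331 + 676 = 1007$)
$F = - \frac{1161773}{1152}$ ($F = - \frac{1709}{1152} - 1007 = - \frac{1161773}{1152} \approx -1008.5$)
$- F = \left(-1\right) \left(- \frac{1161773}{1152}\right) = \frac{1161773}{1152}$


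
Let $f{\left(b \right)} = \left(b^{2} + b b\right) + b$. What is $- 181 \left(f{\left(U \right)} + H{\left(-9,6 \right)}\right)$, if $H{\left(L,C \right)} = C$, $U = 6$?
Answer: $-15204$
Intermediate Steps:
$f{\left(b \right)} = b + 2 b^{2}$ ($f{\left(b \right)} = \left(b^{2} + b^{2}\right) + b = 2 b^{2} + b = b + 2 b^{2}$)
$- 181 \left(f{\left(U \right)} + H{\left(-9,6 \right)}\right) = - 181 \left(6 \left(1 + 2 \cdot 6\right) + 6\right) = - 181 \left(6 \left(1 + 12\right) + 6\right) = - 181 \left(6 \cdot 13 + 6\right) = - 181 \left(78 + 6\right) = \left(-181\right) 84 = -15204$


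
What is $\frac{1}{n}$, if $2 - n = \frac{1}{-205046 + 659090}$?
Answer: $\frac{454044}{908087} \approx 0.5$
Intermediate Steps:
$n = \frac{908087}{454044}$ ($n = 2 - \frac{1}{-205046 + 659090} = 2 - \frac{1}{454044} = \frac{908087}{454044} \approx 2.0$)
$\frac{1}{n} = \frac{1}{\frac{908087}{454044}} = \frac{454044}{908087}$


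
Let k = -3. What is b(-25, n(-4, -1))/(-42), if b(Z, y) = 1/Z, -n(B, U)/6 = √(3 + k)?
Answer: 1/1050 ≈ 0.00095238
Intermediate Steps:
n(B, U) = 0 (n(B, U) = -6*√(3 - 3) = -6*√0 = -6*0 = 0)
b(-25, n(-4, -1))/(-42) = 1/(-25*(-42)) = -1/25*(-1/42) = 1/1050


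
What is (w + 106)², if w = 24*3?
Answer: 31684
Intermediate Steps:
w = 72
(w + 106)² = (72 + 106)² = 178² = 31684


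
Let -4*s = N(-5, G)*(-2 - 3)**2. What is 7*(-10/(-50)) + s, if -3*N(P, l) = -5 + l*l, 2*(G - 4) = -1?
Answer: 3961/240 ≈ 16.504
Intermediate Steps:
G = 7/2 (G = 4 + (1/2)*(-1) = 4 - 1/2 = 7/2 ≈ 3.5000)
N(P, l) = 5/3 - l**2/3 (N(P, l) = -(-5 + l*l)/3 = -(-5 + l**2)/3 = 5/3 - l**2/3)
s = 725/48 (s = -(5/3 - (7/2)**2/3)*(-2 - 3)**2/4 = -(5/3 - 1/3*49/4)*(-5)**2/4 = -(5/3 - 49/12)*25/4 = -(-29)*25/48 = -1/4*(-725/12) = 725/48 ≈ 15.104)
7*(-10/(-50)) + s = 7*(-10/(-50)) + 725/48 = 7*(-10*(-1/50)) + 725/48 = 7*(1/5) + 725/48 = 7/5 + 725/48 = 3961/240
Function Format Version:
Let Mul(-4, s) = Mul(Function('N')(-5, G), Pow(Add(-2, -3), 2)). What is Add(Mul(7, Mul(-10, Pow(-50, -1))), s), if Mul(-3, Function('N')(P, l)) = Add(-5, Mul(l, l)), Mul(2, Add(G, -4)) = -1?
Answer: Rational(3961, 240) ≈ 16.504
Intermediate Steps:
G = Rational(7, 2) (G = Add(4, Mul(Rational(1, 2), -1)) = Add(4, Rational(-1, 2)) = Rational(7, 2) ≈ 3.5000)
Function('N')(P, l) = Add(Rational(5, 3), Mul(Rational(-1, 3), Pow(l, 2))) (Function('N')(P, l) = Mul(Rational(-1, 3), Add(-5, Mul(l, l))) = Mul(Rational(-1, 3), Add(-5, Pow(l, 2))) = Add(Rational(5, 3), Mul(Rational(-1, 3), Pow(l, 2))))
s = Rational(725, 48) (s = Mul(Rational(-1, 4), Mul(Add(Rational(5, 3), Mul(Rational(-1, 3), Pow(Rational(7, 2), 2))), Pow(Add(-2, -3), 2))) = Mul(Rational(-1, 4), Mul(Add(Rational(5, 3), Mul(Rational(-1, 3), Rational(49, 4))), Pow(-5, 2))) = Mul(Rational(-1, 4), Mul(Add(Rational(5, 3), Rational(-49, 12)), 25)) = Mul(Rational(-1, 4), Mul(Rational(-29, 12), 25)) = Mul(Rational(-1, 4), Rational(-725, 12)) = Rational(725, 48) ≈ 15.104)
Add(Mul(7, Mul(-10, Pow(-50, -1))), s) = Add(Mul(7, Mul(-10, Pow(-50, -1))), Rational(725, 48)) = Add(Mul(7, Mul(-10, Rational(-1, 50))), Rational(725, 48)) = Add(Mul(7, Rational(1, 5)), Rational(725, 48)) = Add(Rational(7, 5), Rational(725, 48)) = Rational(3961, 240)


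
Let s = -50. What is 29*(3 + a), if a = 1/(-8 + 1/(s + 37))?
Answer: 8758/105 ≈ 83.410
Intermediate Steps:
a = -13/105 (a = 1/(-8 + 1/(-50 + 37)) = 1/(-8 + 1/(-13)) = 1/(-8 - 1/13) = 1/(-105/13) = -13/105 ≈ -0.12381)
29*(3 + a) = 29*(3 - 13/105) = 29*(302/105) = 8758/105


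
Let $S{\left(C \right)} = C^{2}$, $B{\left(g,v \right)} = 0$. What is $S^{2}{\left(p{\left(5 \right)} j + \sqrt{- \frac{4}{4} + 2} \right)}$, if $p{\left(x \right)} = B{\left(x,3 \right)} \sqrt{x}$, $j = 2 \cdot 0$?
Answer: $1$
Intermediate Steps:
$j = 0$
$p{\left(x \right)} = 0$ ($p{\left(x \right)} = 0 \sqrt{x} = 0$)
$S^{2}{\left(p{\left(5 \right)} j + \sqrt{- \frac{4}{4} + 2} \right)} = \left(\left(0 \cdot 0 + \sqrt{- \frac{4}{4} + 2}\right)^{2}\right)^{2} = \left(\left(0 + \sqrt{\left(-4\right) \frac{1}{4} + 2}\right)^{2}\right)^{2} = \left(\left(0 + \sqrt{-1 + 2}\right)^{2}\right)^{2} = \left(\left(0 + \sqrt{1}\right)^{2}\right)^{2} = \left(\left(0 + 1\right)^{2}\right)^{2} = \left(1^{2}\right)^{2} = 1^{2} = 1$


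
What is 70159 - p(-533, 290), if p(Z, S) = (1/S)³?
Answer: 1711107850999/24389000 ≈ 70159.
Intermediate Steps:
p(Z, S) = S⁻³
70159 - p(-533, 290) = 70159 - 1/290³ = 70159 - 1*1/24389000 = 70159 - 1/24389000 = 1711107850999/24389000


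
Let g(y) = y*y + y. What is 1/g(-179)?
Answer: 1/31862 ≈ 3.1385e-5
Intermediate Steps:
g(y) = y + y² (g(y) = y² + y = y + y²)
1/g(-179) = 1/(-179*(1 - 179)) = 1/(-179*(-178)) = 1/31862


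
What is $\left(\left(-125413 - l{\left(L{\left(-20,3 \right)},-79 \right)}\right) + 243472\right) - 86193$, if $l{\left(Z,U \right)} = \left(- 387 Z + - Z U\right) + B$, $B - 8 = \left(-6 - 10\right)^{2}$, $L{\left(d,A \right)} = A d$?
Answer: $13122$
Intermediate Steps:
$B = 264$ ($B = 8 + \left(-6 - 10\right)^{2} = 8 + \left(-16\right)^{2} = 8 + 256 = 264$)
$l{\left(Z,U \right)} = 264 - 387 Z - U Z$ ($l{\left(Z,U \right)} = \left(- 387 Z + - Z U\right) + 264 = \left(- 387 Z - U Z\right) + 264 = 264 - 387 Z - U Z$)
$\left(\left(-125413 - l{\left(L{\left(-20,3 \right)},-79 \right)}\right) + 243472\right) - 86193 = \left(\left(-125413 - \left(264 - 387 \cdot 3 \left(-20\right) - - 79 \cdot 3 \left(-20\right)\right)\right) + 243472\right) - 86193 = \left(\left(-125413 - \left(264 - -23220 - \left(-79\right) \left(-60\right)\right)\right) + 243472\right) - 86193 = \left(\left(-125413 - \left(264 + 23220 - 4740\right)\right) + 243472\right) - 86193 = \left(\left(-125413 - 18744\right) + 243472\right) - 86193 = \left(-144157 + 243472\right) - 86193 = 99315 - 86193 = 13122$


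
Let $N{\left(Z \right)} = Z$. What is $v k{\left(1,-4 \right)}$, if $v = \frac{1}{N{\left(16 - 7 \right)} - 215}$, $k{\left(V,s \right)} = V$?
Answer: $- \frac{1}{206} \approx -0.0048544$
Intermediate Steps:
$v = - \frac{1}{206}$ ($v = \frac{1}{\left(16 - 7\right) - 215} = \frac{1}{9 - 215} = \frac{1}{-206} = - \frac{1}{206} \approx -0.0048544$)
$v k{\left(1,-4 \right)} = \left(- \frac{1}{206}\right) 1 = - \frac{1}{206}$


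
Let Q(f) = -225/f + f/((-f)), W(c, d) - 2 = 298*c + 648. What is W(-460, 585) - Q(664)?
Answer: -90588631/664 ≈ -1.3643e+5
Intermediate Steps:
W(c, d) = 650 + 298*c (W(c, d) = 2 + (298*c + 648) = 2 + (648 + 298*c) = 650 + 298*c)
Q(f) = -1 - 225/f (Q(f) = -225/f + f*(-1/f) = -225/f - 1 = -1 - 225/f)
W(-460, 585) - Q(664) = (650 + 298*(-460)) - (-225 - 1*664)/664 = (650 - 137080) - (-225 - 664)/664 = -136430 - (-889)/664 = -136430 - 1*(-889/664) = -136430 + 889/664 = -90588631/664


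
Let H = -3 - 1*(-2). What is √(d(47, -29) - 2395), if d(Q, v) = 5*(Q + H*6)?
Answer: I*√2190 ≈ 46.797*I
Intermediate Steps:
H = -1 (H = -3 + 2 = -1)
d(Q, v) = -30 + 5*Q (d(Q, v) = 5*(Q - 1*6) = 5*(Q - 6) = 5*(-6 + Q) = -30 + 5*Q)
√(d(47, -29) - 2395) = √((-30 + 5*47) - 2395) = √((-30 + 235) - 2395) = √(205 - 2395) = √(-2190) = I*√2190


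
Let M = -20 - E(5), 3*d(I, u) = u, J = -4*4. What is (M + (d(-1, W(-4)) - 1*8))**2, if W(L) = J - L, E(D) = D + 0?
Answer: 1369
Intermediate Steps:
J = -16
E(D) = D
W(L) = -16 - L
d(I, u) = u/3
M = -25 (M = -20 - 1*5 = -20 - 5 = -25)
(M + (d(-1, W(-4)) - 1*8))**2 = (-25 + ((-16 - 1*(-4))/3 - 1*8))**2 = (-25 + ((-16 + 4)/3 - 8))**2 = (-25 + ((1/3)*(-12) - 8))**2 = (-25 + (-4 - 8))**2 = (-25 - 12)**2 = (-37)**2 = 1369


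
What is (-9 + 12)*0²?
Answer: 0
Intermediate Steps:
(-9 + 12)*0² = 3*0 = 0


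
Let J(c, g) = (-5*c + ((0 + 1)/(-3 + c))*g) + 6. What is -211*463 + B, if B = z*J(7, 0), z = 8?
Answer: -97925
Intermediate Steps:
J(c, g) = 6 - 5*c + g/(-3 + c) (J(c, g) = (-5*c + (1/(-3 + c))*g) + 6 = (-5*c + g/(-3 + c)) + 6 = 6 - 5*c + g/(-3 + c))
B = -232 (B = 8*((-18 + 0 - 5*7² + 21*7)/(-3 + 7)) = 8*((-18 + 0 - 5*49 + 147)/4) = 8*((-18 + 0 - 245 + 147)/4) = 8*((¼)*(-116)) = 8*(-29) = -232)
-211*463 + B = -211*463 - 232 = -97693 - 232 = -97925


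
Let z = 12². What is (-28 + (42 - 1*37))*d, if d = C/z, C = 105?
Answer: -805/48 ≈ -16.771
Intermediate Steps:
z = 144
d = 35/48 (d = 105/144 = 105*(1/144) = 35/48 ≈ 0.72917)
(-28 + (42 - 1*37))*d = (-28 + (42 - 1*37))*(35/48) = (-28 + (42 - 37))*(35/48) = (-28 + 5)*(35/48) = -23*35/48 = -805/48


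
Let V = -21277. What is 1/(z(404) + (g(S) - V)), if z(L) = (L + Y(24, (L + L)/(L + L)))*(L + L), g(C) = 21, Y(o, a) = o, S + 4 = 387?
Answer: 1/367122 ≈ 2.7239e-6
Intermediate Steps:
S = 383 (S = -4 + 387 = 383)
z(L) = 2*L*(24 + L) (z(L) = (L + 24)*(L + L) = (24 + L)*(2*L) = 2*L*(24 + L))
1/(z(404) + (g(S) - V)) = 1/(2*404*(24 + 404) + (21 - 1*(-21277))) = 1/(2*404*428 + (21 + 21277)) = 1/(345824 + 21298) = 1/367122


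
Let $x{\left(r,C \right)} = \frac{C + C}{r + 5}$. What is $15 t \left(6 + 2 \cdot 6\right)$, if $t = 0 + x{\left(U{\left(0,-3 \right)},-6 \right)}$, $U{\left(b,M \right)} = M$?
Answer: $-1620$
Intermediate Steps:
$x{\left(r,C \right)} = \frac{2 C}{5 + r}$
$t = -6$ ($t = 0 + 2 \left(-6\right) \frac{1}{5 - 3} = 0 + 2 \left(-6\right) \frac{1}{2} = 0 - 6 = -6$)
$15 t \left(6 + 2 \cdot 6\right) = 15 \left(-6\right) \left(6 + 2 \cdot 6\right) = - 90 \left(6 + 12\right) = \left(-90\right) 18 = -1620$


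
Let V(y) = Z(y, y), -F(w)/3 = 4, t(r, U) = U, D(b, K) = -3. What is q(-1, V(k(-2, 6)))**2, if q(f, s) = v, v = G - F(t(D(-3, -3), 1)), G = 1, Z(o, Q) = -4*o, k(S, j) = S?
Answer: 169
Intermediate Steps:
F(w) = -12 (F(w) = -3*4 = -12)
V(y) = -4*y
v = 13 (v = 1 - 1*(-12) = 1 + 12 = 13)
q(f, s) = 13
q(-1, V(k(-2, 6)))**2 = 13**2 = 169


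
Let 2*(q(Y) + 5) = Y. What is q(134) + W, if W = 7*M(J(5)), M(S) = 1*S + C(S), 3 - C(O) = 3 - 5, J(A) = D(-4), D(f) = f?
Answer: 69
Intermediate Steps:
J(A) = -4
C(O) = 5 (C(O) = 3 - (3 - 5) = 3 - 1*(-2) = 3 + 2 = 5)
q(Y) = -5 + Y/2
M(S) = 5 + S (M(S) = 1*S + 5 = S + 5 = 5 + S)
W = 7 (W = 7*(5 - 4) = 7*1 = 7)
q(134) + W = (-5 + (1/2)*134) + 7 = (-5 + 67) + 7 = 62 + 7 = 69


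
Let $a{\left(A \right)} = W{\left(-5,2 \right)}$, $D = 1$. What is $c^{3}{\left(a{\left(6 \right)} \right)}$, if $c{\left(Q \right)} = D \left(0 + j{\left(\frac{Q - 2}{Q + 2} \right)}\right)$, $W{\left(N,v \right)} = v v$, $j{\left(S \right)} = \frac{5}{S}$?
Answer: $3375$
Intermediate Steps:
$W{\left(N,v \right)} = v^{2}$
$a{\left(A \right)} = 4$ ($a{\left(A \right)} = 2^{2} = 4$)
$c{\left(Q \right)} = \frac{5 \left(2 + Q\right)}{-2 + Q}$ ($c{\left(Q \right)} = 1 \left(0 + \frac{5}{\left(Q - 2\right) \frac{1}{Q + 2}}\right) = 1 \left(0 + \frac{5}{\left(-2 + Q\right) \frac{1}{2 + Q}}\right) = 1 \left(0 + \frac{5}{\frac{1}{2 + Q} \left(-2 + Q\right)}\right) = 1 \left(0 + 5 \frac{2 + Q}{-2 + Q}\right) = 1 \left(0 + \frac{5 \left(2 + Q\right)}{-2 + Q}\right) = 1 \frac{5 \left(2 + Q\right)}{-2 + Q} = \frac{5 \left(2 + Q\right)}{-2 + Q}$)
$c^{3}{\left(a{\left(6 \right)} \right)} = \left(\frac{5 \left(2 + 4\right)}{-2 + 4}\right)^{3} = \left(5 \cdot \frac{1}{2} \cdot 6\right)^{3} = 15^{3} = 3375$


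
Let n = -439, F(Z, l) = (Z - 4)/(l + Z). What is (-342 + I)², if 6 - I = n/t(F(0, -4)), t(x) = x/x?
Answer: 10609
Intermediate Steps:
F(Z, l) = (-4 + Z)/(Z + l)
t(x) = 1
I = 445 (I = 6 - (-439)/1 = 6 - (-439) = 6 - 1*(-439) = 6 + 439 = 445)
(-342 + I)² = (-342 + 445)² = 103² = 10609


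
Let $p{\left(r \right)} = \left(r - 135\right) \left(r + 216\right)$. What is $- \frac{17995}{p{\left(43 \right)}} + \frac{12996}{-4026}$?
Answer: $- \frac{39536803}{15988588} \approx -2.4728$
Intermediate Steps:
$p{\left(r \right)} = \left(-135 + r\right) \left(216 + r\right)$
$- \frac{17995}{p{\left(43 \right)}} + \frac{12996}{-4026} = - \frac{17995}{-29160 + 43^{2} + 81 \cdot 43} + \frac{12996}{-4026} = - \frac{17995}{-29160 + 1849 + 3483} + 12996 \left(- \frac{1}{4026}\right) = - \frac{17995}{-23828} - \frac{2166}{671} = \left(-17995\right) \left(- \frac{1}{23828}\right) - \frac{2166}{671} = \frac{17995}{23828} - \frac{2166}{671} = - \frac{39536803}{15988588}$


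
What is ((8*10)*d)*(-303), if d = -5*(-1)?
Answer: -121200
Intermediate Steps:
d = 5
((8*10)*d)*(-303) = ((8*10)*5)*(-303) = (80*5)*(-303) = 400*(-303) = -121200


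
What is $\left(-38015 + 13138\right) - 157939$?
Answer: $-182816$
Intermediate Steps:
$\left(-38015 + 13138\right) - 157939 = -24877 - 157939 = -182816$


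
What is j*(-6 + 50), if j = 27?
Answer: 1188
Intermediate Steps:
j*(-6 + 50) = 27*(-6 + 50) = 27*44 = 1188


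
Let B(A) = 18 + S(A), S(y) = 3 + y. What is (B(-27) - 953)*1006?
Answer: -964754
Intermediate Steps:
B(A) = 21 + A (B(A) = 18 + (3 + A) = 21 + A)
(B(-27) - 953)*1006 = ((21 - 27) - 953)*1006 = (-6 - 953)*1006 = -959*1006 = -964754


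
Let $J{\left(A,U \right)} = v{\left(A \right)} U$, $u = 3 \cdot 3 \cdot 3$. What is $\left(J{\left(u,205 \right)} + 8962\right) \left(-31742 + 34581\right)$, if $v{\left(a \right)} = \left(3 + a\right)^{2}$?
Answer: $549238618$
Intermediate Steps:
$u = 27$ ($u = 9 \cdot 3 = 27$)
$J{\left(A,U \right)} = U \left(3 + A\right)^{2}$ ($J{\left(A,U \right)} = \left(3 + A\right)^{2} U = U \left(3 + A\right)^{2}$)
$\left(J{\left(u,205 \right)} + 8962\right) \left(-31742 + 34581\right) = \left(205 \left(3 + 27\right)^{2} + 8962\right) \left(-31742 + 34581\right) = \left(205 \cdot 30^{2} + 8962\right) 2839 = \left(205 \cdot 900 + 8962\right) 2839 = \left(184500 + 8962\right) 2839 = 193462 \cdot 2839 = 549238618$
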